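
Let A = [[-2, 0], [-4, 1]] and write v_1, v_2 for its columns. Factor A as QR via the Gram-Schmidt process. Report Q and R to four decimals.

e_1 = v_1/‖v_1‖ = (-2, -4)/4.4721 = (-0.4472, -0.8944).
r_{12} = e_1·v_2 = -0.8944.
u_2 = v_2 + 0.8944·e_1 = (-0.4000, 0.2000).
‖u_2‖ = 0.4472, so e_2 = (-0.8944, 0.4472).

Q = [[-0.4472, -0.8944], [-0.8944, 0.4472]], R = [[4.4721, -0.8944], [0.0000, 0.4472]]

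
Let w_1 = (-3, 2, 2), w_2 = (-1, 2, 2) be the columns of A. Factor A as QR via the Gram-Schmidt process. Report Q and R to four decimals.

w_1 = (-3, 2, 2); ‖w_1‖ = 4.1231, so q_1 = (-0.7276, 0.4851, 0.4851).
q_1·w_2 = (-0.7276)·(-1) + 0.4851·2 + 0.4851·2 = 2.6679.
u_2 = w_2 − 2.6679·q_1 = (0.9412, 0.7059, 0.7059).
‖u_2‖ = 1.3720, so q_2 = (0.6860, 0.5145, 0.5145).

Q = [[-0.7276, 0.6860], [0.4851, 0.5145], [0.4851, 0.5145]], R = [[4.1231, 2.6679], [0.0000, 1.3720]]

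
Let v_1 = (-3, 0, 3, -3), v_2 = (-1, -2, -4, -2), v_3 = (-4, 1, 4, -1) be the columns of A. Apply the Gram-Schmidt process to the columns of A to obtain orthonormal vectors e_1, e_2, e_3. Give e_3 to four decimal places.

e_3 = (-0.7711, 0.1402, -0.1752, 0.5958)

e_1 = v_1/‖v_1‖ = (-3, 0, 3, -3)/5.1962 = (-0.5774, 0.0000, 0.5774, -0.5774).
r_{12} = e_1·v_2 = -0.5774.
u_2 = v_2 + 0.5774·e_1 = (-1.3333, -2.0000, -3.6667, -2.3333).
‖u_2‖ = 4.9666, so e_2 = (-0.2685, -0.4027, -0.7383, -0.4698).
r_{13} = e_1·v_3 = 5.1962; r_{23} = e_2·v_3 = -1.8121.
u_3 = v_3 − 5.1962·e_1 + 1.8121·e_2 = (-1.4865, 0.2703, -0.3378, 1.1486).
‖u_3‖ = 1.9277, so e_3 = (-0.7711, 0.1402, -0.1752, 0.5958).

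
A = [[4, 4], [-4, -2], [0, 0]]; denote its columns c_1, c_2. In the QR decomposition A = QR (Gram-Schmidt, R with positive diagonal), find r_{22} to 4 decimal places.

c_1 = (4, -4, 0); ‖c_1‖ = 5.6569, so e_1 = (0.7071, -0.7071, 0.0000).
e_1·c_2 = 0.7071·4 + (-0.7071)·(-2) + 0.0000·0 = 4.2426.
u_2 = c_2 − 4.2426·e_1 = (1.0000, 1.0000, 0.0000).
r_{22} = ‖u_2‖ = 1.4142.

r_{22} = 1.4142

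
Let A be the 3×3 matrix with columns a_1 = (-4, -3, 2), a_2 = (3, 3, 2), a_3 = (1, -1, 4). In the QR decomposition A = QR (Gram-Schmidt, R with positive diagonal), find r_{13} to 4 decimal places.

a_1 = (-4, -3, 2); ‖a_1‖ = 5.3852, so q_1 = (-0.7428, -0.5571, 0.3714).
r_{13} = q_1·a_3 = 1.2999.

r_{13} = 1.2999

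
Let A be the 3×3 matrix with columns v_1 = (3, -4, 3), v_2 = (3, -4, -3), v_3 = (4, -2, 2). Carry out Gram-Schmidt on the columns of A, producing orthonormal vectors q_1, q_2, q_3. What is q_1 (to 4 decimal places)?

q_1 = (0.5145, -0.6860, 0.5145)

q_1 = v_1/‖v_1‖ = (3, -4, 3)/5.8310 = (0.5145, -0.6860, 0.5145).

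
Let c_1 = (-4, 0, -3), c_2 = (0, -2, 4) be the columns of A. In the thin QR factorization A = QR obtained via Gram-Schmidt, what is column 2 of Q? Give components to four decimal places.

e_2 = (-0.5088, -0.5300, 0.6784)

c_1 = (-4, 0, -3); ‖c_1‖ = 5.0000, so e_1 = (-0.8000, 0.0000, -0.6000).
e_1·c_2 = (-0.8000)·0 + 0.0000·(-2) + (-0.6000)·4 = -2.4000.
u_2 = c_2 + 2.4000·e_1 = (-1.9200, -2.0000, 2.5600).
‖u_2‖ = 3.7736, so e_2 = (-0.5088, -0.5300, 0.6784).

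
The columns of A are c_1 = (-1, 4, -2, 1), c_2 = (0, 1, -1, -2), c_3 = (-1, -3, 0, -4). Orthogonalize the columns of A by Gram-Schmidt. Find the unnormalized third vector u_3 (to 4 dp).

u_3 = (-1.9483, -0.6724, -0.4310, -0.1207)

c_1 = (-1, 4, -2, 1); ‖c_1‖ = 4.6904, so q_1 = (-0.2132, 0.8528, -0.4264, 0.2132).
q_1·c_2 = (-0.2132)·0 + 0.8528·1 + (-0.4264)·(-1) + 0.2132·(-2) = 0.8528.
u_2 = c_2 − 0.8528·q_1 = (0.1818, 0.2727, -0.6364, -2.1818).
‖u_2‖ = 2.2962, so q_2 = (0.0792, 0.1188, -0.2771, -0.9502).
q_1·c_3 = (-0.2132)·(-1) + 0.8528·(-3) + (-0.4264)·0 + 0.2132·(-4) = -3.1980; q_2·c_3 = 0.0792·(-1) + 0.1188·(-3) + (-0.2771)·0 + (-0.9502)·(-4) = 3.3652.
u_3 = c_3 + 3.1980·q_1 − 3.3652·q_2 = (-1.9483, -0.6724, -0.4310, -0.1207).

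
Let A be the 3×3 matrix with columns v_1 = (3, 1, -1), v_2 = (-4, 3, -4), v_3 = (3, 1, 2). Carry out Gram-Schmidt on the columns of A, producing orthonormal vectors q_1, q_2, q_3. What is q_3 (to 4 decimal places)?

v_1 = (3, 1, -1); ‖v_1‖ = 3.3166, so q_1 = (0.9045, 0.3015, -0.3015).
q_1·v_2 = 0.9045·(-4) + 0.3015·3 + (-0.3015)·(-4) = -1.5076.
u_2 = v_2 + 1.5076·q_1 = (-2.6364, 3.4545, -4.4545).
‖u_2‖ = 6.2231, so q_2 = (-0.4236, 0.5551, -0.7158).
q_1·v_3 = 0.9045·3 + 0.3015·1 + (-0.3015)·2 = 2.4121; q_2·v_3 = (-0.4236)·3 + 0.5551·1 + (-0.7158)·2 = -2.1474.
u_3 = v_3 − 2.4121·q_1 + 2.1474·q_2 = (-0.0915, 1.4648, 1.1901).
‖u_3‖ = 1.8896, so q_3 = (-0.0485, 0.7752, 0.6299).

q_3 = (-0.0485, 0.7752, 0.6299)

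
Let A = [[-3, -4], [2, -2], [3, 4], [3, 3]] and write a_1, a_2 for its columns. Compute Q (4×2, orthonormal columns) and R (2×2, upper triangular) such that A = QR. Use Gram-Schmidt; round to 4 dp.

Q = [[-0.5388, -0.2823], [0.3592, -0.9157], [0.5388, 0.2823], [0.5388, 0.0458]], R = [[5.5678, 5.2086], [0.0000, 4.2274]]

a_1 = (-3, 2, 3, 3); ‖a_1‖ = 5.5678, so q_1 = (-0.5388, 0.3592, 0.5388, 0.5388).
q_1·a_2 = (-0.5388)·(-4) + 0.3592·(-2) + 0.5388·4 + 0.5388·3 = 5.2086.
u_2 = a_2 − 5.2086·q_1 = (-1.1935, -3.8710, 1.1935, 0.1935).
‖u_2‖ = 4.2274, so q_2 = (-0.2823, -0.9157, 0.2823, 0.0458).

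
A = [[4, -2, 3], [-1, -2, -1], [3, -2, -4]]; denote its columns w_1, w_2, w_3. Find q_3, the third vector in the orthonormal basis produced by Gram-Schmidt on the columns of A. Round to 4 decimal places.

q_1 = w_1/‖w_1‖ = (4, -1, 3)/5.0990 = (0.7845, -0.1961, 0.5883).
r_{12} = q_1·w_2 = -2.3534.
u_2 = w_2 + 2.3534·q_1 = (-0.1538, -2.4615, -0.6154).
‖u_2‖ = 2.5420, so q_2 = (-0.0605, -0.9684, -0.2421).
r_{13} = q_1·w_3 = 0.1961; r_{23} = q_2·w_3 = 1.7552.
u_3 = w_3 − 0.1961·q_1 − 1.7552·q_2 = (2.9524, 0.7381, -3.6905).
‖u_3‖ = 4.7834, so q_3 = (0.6172, 0.1543, -0.7715).

q_3 = (0.6172, 0.1543, -0.7715)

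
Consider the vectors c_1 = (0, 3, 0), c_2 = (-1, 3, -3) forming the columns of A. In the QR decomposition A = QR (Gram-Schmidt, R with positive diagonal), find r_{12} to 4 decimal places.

r_{12} = 3.0000

q_1 = c_1/‖c_1‖ = (0, 3, 0)/3.0000 = (0.0000, 1.0000, 0.0000).
r_{12} = q_1·c_2 = 3.0000.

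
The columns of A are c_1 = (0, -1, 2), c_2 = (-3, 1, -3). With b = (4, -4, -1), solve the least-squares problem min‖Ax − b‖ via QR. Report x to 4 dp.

e_1 = c_1/‖c_1‖ = (0, -1, 2)/2.2361 = (0.0000, -0.4472, 0.8944).
r_{12} = e_1·c_2 = -3.1305.
u_2 = c_2 + 3.1305·e_1 = (-3.0000, -0.4000, -0.2000).
‖u_2‖ = 3.0332, so e_2 = (-0.9891, -0.1319, -0.0659).
Qᵀb = (0.8944, -3.3628).
Back-substitute: x_2 = -3.3628/3.0332 = -1.1087.
x_1 = (0.8944 + 3.1305·(-1.1087))/2.2361 = -1.1522.

x = (-1.1522, -1.1087)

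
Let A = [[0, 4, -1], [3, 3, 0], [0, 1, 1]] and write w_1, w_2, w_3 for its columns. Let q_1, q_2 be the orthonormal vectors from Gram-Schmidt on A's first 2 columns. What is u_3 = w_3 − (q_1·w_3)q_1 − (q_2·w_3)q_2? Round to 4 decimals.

q_1 = w_1/‖w_1‖ = (0, 3, 0)/3.0000 = (0.0000, 1.0000, 0.0000).
r_{12} = q_1·w_2 = 3.0000.
u_2 = w_2 − 3.0000·q_1 = (4.0000, 0.0000, 1.0000).
‖u_2‖ = 4.1231, so q_2 = (0.9701, 0.0000, 0.2425).
r_{13} = q_1·w_3 = 0.0000; r_{23} = q_2·w_3 = -0.7276.
u_3 = w_3 + 0.0000·q_1 + 0.7276·q_2 = (-0.2941, 0.0000, 1.1765).

u_3 = (-0.2941, 0.0000, 1.1765)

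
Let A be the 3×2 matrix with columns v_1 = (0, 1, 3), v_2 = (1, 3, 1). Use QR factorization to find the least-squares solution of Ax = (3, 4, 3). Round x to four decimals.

x = (0.4730, 1.3784)

v_1 = (0, 1, 3); ‖v_1‖ = 3.1623, so q_1 = (0.0000, 0.3162, 0.9487).
q_1·v_2 = 0.0000·1 + 0.3162·3 + 0.9487·1 = 1.8974.
u_2 = v_2 − 1.8974·q_1 = (1.0000, 2.4000, -0.8000).
‖u_2‖ = 2.7203, so q_2 = (0.3676, 0.8823, -0.2941).
Qᵀb = (4.1110, 3.7496).
Back-substitute: x_2 = 3.7496/2.7203 = 1.3784.
x_1 = (4.1110 − 1.8974·1.3784)/3.1623 = 0.4730.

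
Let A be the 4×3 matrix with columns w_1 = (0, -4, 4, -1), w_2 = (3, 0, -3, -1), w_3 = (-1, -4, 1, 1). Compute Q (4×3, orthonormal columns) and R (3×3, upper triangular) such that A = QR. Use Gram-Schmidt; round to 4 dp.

Q = [[0.0000, 0.7661, -0.3068], [-0.6963, -0.3405, -0.6192], [0.6963, -0.4256, -0.4854], [-0.1741, -0.3405, 0.5356]], R = [[5.7446, -1.9149, 3.3075], [0.0000, 3.9158, -0.1703], [0.0000, 0.0000, 2.8340]]

q_1 = w_1/‖w_1‖ = (0, -4, 4, -1)/5.7446 = (0.0000, -0.6963, 0.6963, -0.1741).
r_{12} = q_1·w_2 = -1.9149.
u_2 = w_2 + 1.9149·q_1 = (3.0000, -1.3333, -1.6667, -1.3333).
‖u_2‖ = 3.9158, so q_2 = (0.7661, -0.3405, -0.4256, -0.3405).
r_{13} = q_1·w_3 = 3.3075; r_{23} = q_2·w_3 = -0.1703.
u_3 = w_3 − 3.3075·q_1 + 0.1703·q_2 = (-0.8696, -1.7549, -1.3755, 1.5178).
‖u_3‖ = 2.8340, so q_3 = (-0.3068, -0.6192, -0.4854, 0.5356).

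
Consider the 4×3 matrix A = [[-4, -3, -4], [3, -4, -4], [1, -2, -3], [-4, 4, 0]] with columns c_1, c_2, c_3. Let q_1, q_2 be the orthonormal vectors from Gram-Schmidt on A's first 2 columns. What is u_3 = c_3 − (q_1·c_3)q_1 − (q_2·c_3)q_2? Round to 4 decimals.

q_1 = c_1/‖c_1‖ = (-4, 3, 1, -4)/6.4807 = (-0.6172, 0.4629, 0.1543, -0.6172).
r_{12} = q_1·c_2 = -2.7775.
u_2 = c_2 + 2.7775·q_1 = (-4.7143, -2.7143, -1.5714, 2.2857).
‖u_2‖ = 6.1062, so q_2 = (-0.7720, -0.4445, -0.2573, 0.3743).
r_{13} = q_1·c_3 = 0.1543; r_{23} = q_2·c_3 = 5.6383.
u_3 = c_3 − 0.1543·q_1 − 5.6383·q_2 = (0.4483, -1.5651, -1.5728, -2.0153).

u_3 = (0.4483, -1.5651, -1.5728, -2.0153)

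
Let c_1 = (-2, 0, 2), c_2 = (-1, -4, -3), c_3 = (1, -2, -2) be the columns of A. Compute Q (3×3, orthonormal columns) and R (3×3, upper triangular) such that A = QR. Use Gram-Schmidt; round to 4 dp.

c_1 = (-2, 0, 2); ‖c_1‖ = 2.8284, so q_1 = (-0.7071, 0.0000, 0.7071).
q_1·c_2 = (-0.7071)·(-1) + 0.0000·(-4) + 0.7071·(-3) = -1.4142.
u_2 = c_2 + 1.4142·q_1 = (-2.0000, -4.0000, -2.0000).
‖u_2‖ = 4.8990, so q_2 = (-0.4082, -0.8165, -0.4082).
q_1·c_3 = (-0.7071)·1 + 0.0000·(-2) + 0.7071·(-2) = -2.1213; q_2·c_3 = (-0.4082)·1 + (-0.8165)·(-2) + (-0.4082)·(-2) = 2.0412.
u_3 = c_3 + 2.1213·q_1 − 2.0412·q_2 = (0.3333, -0.3333, 0.3333).
‖u_3‖ = 0.5774, so q_3 = (0.5774, -0.5774, 0.5774).

Q = [[-0.7071, -0.4082, 0.5774], [0.0000, -0.8165, -0.5774], [0.7071, -0.4082, 0.5774]], R = [[2.8284, -1.4142, -2.1213], [0.0000, 4.8990, 2.0412], [0.0000, 0.0000, 0.5774]]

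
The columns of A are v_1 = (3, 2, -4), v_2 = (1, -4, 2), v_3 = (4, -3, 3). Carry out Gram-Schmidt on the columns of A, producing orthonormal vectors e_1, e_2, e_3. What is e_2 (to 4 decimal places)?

e_2 = (0.6020, -0.7967, 0.0531)

e_1 = v_1/‖v_1‖ = (3, 2, -4)/5.3852 = (0.5571, 0.3714, -0.7428).
r_{12} = e_1·v_2 = -2.4140.
u_2 = v_2 + 2.4140·e_1 = (2.3448, -3.1034, 0.2069).
‖u_2‖ = 3.8952, so e_2 = (0.6020, -0.7967, 0.0531).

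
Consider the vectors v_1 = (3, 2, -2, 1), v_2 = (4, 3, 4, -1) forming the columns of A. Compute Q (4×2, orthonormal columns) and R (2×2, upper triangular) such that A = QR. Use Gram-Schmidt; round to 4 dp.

Q = [[0.7071, 0.4082], [0.4714, 0.3266], [-0.4714, 0.8165], [0.2357, -0.2449]], R = [[4.2426, 2.1213], [0.0000, 6.1237]]

v_1 = (3, 2, -2, 1); ‖v_1‖ = 4.2426, so e_1 = (0.7071, 0.4714, -0.4714, 0.2357).
e_1·v_2 = 0.7071·4 + 0.4714·3 + (-0.4714)·4 + 0.2357·(-1) = 2.1213.
u_2 = v_2 − 2.1213·e_1 = (2.5000, 2.0000, 5.0000, -1.5000).
‖u_2‖ = 6.1237, so e_2 = (0.4082, 0.3266, 0.8165, -0.2449).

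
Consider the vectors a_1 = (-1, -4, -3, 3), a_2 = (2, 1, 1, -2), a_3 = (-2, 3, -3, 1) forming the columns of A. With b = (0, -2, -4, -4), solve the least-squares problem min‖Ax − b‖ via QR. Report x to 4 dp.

a_1 = (-1, -4, -3, 3); ‖a_1‖ = 5.9161, so q_1 = (-0.1690, -0.6761, -0.5071, 0.5071).
q_1·a_2 = (-0.1690)·2 + (-0.6761)·1 + (-0.5071)·1 + 0.5071·(-2) = -2.5355.
u_2 = a_2 + 2.5355·q_1 = (1.5714, -0.7143, -0.2857, -0.7143).
‖u_2‖ = 1.8898, so q_2 = (0.8315, -0.3780, -0.1512, -0.3780).
q_1·a_3 = (-0.1690)·(-2) + (-0.6761)·3 + (-0.5071)·(-3) + 0.5071·1 = 0.3381; q_2·a_3 = 0.8315·(-2) + (-0.3780)·3 + (-0.1512)·(-3) + (-0.3780)·1 = -2.7213.
u_3 = a_3 − 0.3381·q_1 + 2.7213·q_2 = (0.3200, 2.2000, -3.2400, -0.2000).
‖u_3‖ = 3.9345, so q_3 = (0.0813, 0.5592, -0.8235, -0.0508).
Qᵀb = (1.3522, 2.8725, 2.3790).
Back-substitute: x_3 = 2.3790/3.9345 = 0.6047.
x_2 = (2.8725 + 2.7213·0.6047)/1.8898 = 2.3907.
x_1 = (1.3522 + 2.5355·2.3907 − 0.3381·0.6047)/5.9161 = 1.2186.

x = (1.2186, 2.3907, 0.6047)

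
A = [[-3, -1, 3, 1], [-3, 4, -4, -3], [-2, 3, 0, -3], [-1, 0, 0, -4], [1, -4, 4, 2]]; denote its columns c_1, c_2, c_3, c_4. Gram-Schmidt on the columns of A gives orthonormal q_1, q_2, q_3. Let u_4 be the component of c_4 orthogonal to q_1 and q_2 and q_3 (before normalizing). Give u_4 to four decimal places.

u_4 = (1.2633, 0.3069, -0.8422, -3.6668, -0.6406)

q_1 = c_1/‖c_1‖ = (-3, -3, -2, -1, 1)/4.8990 = (-0.6124, -0.6124, -0.4082, -0.2041, 0.2041).
r_{12} = q_1·c_2 = -3.8784.
u_2 = c_2 + 3.8784·q_1 = (-3.3750, 1.6250, 1.4167, -0.7917, -3.2083).
‖u_2‖ = 5.1921, so q_2 = (-0.6500, 0.3130, 0.2728, -0.1525, -0.6179).
r_{13} = q_1·c_3 = 1.4289; r_{23} = q_2·c_3 = -5.6736.
u_3 = c_3 − 1.4289·q_1 + 5.6736·q_2 = (0.1870, -1.3493, 2.1314, -0.5734, 0.2025).
‖u_3‖ = 2.6016, so q_3 = (0.0719, -0.5187, 0.8193, -0.2204, 0.0778).
r_{14} = q_1·c_4 = 3.6742; r_{24} = q_2·c_4 = -3.0334; r_{34} = q_3·c_4 = 0.2073.
u_4 = c_4 − 3.6742·q_1 + 3.0334·q_2 − 0.2073·q_3 = (1.2633, 0.3069, -0.8422, -3.6668, -0.6406).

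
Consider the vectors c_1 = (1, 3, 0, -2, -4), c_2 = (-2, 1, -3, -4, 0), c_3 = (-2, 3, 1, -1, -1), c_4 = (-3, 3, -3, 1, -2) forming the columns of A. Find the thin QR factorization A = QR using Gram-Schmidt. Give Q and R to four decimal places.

Q = [[0.1826, -0.4402, -0.6686, -0.2708], [0.5477, 0.0191, 0.5396, 0.1559], [0.0000, -0.5742, 0.4645, -0.6348], [-0.3651, -0.6507, 0.1208, 0.6505], [-0.7303, 0.2297, 0.1771, -0.2760]], R = [[5.4772, 1.6432, 2.3735, 2.1909], [0.0000, 5.2249, 0.7847, 1.9905], [0.0000, 0.0000, 3.1226, 1.9977], [0.0000, 0.0000, 0.0000, 4.3872]]

q_1 = c_1/‖c_1‖ = (1, 3, 0, -2, -4)/5.4772 = (0.1826, 0.5477, 0.0000, -0.3651, -0.7303).
r_{12} = q_1·c_2 = 1.6432.
u_2 = c_2 − 1.6432·q_1 = (-2.3000, 0.1000, -3.0000, -3.4000, 1.2000).
‖u_2‖ = 5.2249, so q_2 = (-0.4402, 0.0191, -0.5742, -0.6507, 0.2297).
r_{13} = q_1·c_3 = 2.3735; r_{23} = q_2·c_3 = 0.7847.
u_3 = c_3 − 2.3735·q_1 − 0.7847·q_2 = (-2.0879, 1.6850, 1.4505, 0.3773, 0.5531).
‖u_3‖ = 3.1226, so q_3 = (-0.6686, 0.5396, 0.4645, 0.1208, 0.1771).
r_{14} = q_1·c_4 = 2.1909; r_{24} = q_2·c_4 = 1.9905; r_{34} = q_3·c_4 = 1.9977.
u_4 = c_4 − 2.1909·q_1 − 1.9905·q_2 − 1.9977·q_3 = (-1.1881, 0.6839, -2.7851, 2.8539, -1.2110).
‖u_4‖ = 4.3872, so q_4 = (-0.2708, 0.1559, -0.6348, 0.6505, -0.2760).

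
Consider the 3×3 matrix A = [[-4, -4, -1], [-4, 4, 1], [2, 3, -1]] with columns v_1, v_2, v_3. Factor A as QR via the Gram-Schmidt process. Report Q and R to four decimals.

Q = [[-0.6667, -0.5270, -0.5270], [-0.6667, 0.7379, 0.1054], [0.3333, 0.4216, -0.8433]], R = [[6.0000, 1.0000, -0.3333], [0.0000, 6.3246, 0.8433], [0.0000, 0.0000, 1.4757]]

v_1 = (-4, -4, 2); ‖v_1‖ = 6.0000, so e_1 = (-0.6667, -0.6667, 0.3333).
e_1·v_2 = (-0.6667)·(-4) + (-0.6667)·4 + 0.3333·3 = 1.0000.
u_2 = v_2 − 1.0000·e_1 = (-3.3333, 4.6667, 2.6667).
‖u_2‖ = 6.3246, so e_2 = (-0.5270, 0.7379, 0.4216).
e_1·v_3 = (-0.6667)·(-1) + (-0.6667)·1 + 0.3333·(-1) = -0.3333; e_2·v_3 = (-0.5270)·(-1) + 0.7379·1 + 0.4216·(-1) = 0.8433.
u_3 = v_3 + 0.3333·e_1 − 0.8433·e_2 = (-0.7778, 0.1556, -1.2444).
‖u_3‖ = 1.4757, so e_3 = (-0.5270, 0.1054, -0.8433).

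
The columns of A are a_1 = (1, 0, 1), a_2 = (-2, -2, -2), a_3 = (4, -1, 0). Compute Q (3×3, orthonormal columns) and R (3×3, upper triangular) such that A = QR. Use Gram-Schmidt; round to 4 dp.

q_1 = a_1/‖a_1‖ = (1, 0, 1)/1.4142 = (0.7071, 0.0000, 0.7071).
r_{12} = q_1·a_2 = -2.8284.
u_2 = a_2 + 2.8284·q_1 = (0.0000, -2.0000, 0.0000).
‖u_2‖ = 2.0000, so q_2 = (0.0000, -1.0000, 0.0000).
r_{13} = q_1·a_3 = 2.8284; r_{23} = q_2·a_3 = 1.0000.
u_3 = a_3 − 2.8284·q_1 − 1.0000·q_2 = (2.0000, 0.0000, -2.0000).
‖u_3‖ = 2.8284, so q_3 = (0.7071, 0.0000, -0.7071).

Q = [[0.7071, 0.0000, 0.7071], [0.0000, -1.0000, 0.0000], [0.7071, 0.0000, -0.7071]], R = [[1.4142, -2.8284, 2.8284], [0.0000, 2.0000, 1.0000], [0.0000, 0.0000, 2.8284]]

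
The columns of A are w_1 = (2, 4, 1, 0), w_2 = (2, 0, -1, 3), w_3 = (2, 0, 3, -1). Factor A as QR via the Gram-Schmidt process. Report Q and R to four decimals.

w_1 = (2, 4, 1, 0); ‖w_1‖ = 4.5826, so e_1 = (0.4364, 0.8729, 0.2182, 0.0000).
e_1·w_2 = 0.4364·2 + 0.8729·0 + 0.2182·(-1) + 0.0000·3 = 0.6547.
u_2 = w_2 − 0.6547·e_1 = (1.7143, -0.5714, -1.1429, 3.0000).
‖u_2‖ = 3.6839, so e_2 = (0.4653, -0.1551, -0.3102, 0.8143).
e_1·w_3 = 0.4364·2 + 0.8729·0 + 0.2182·3 + 0.0000·(-1) = 1.5275; e_2·w_3 = 0.4653·2 + (-0.1551)·0 + (-0.3102)·3 + 0.8143·(-1) = -0.8143.
u_3 = w_3 − 1.5275·e_1 + 0.8143·e_2 = (1.7123, -1.4596, 2.4140, -0.3368).
‖u_3‖ = 3.3172, so e_3 = (0.5162, -0.4400, 0.7277, -0.1015).

Q = [[0.4364, 0.4653, 0.5162], [0.8729, -0.1551, -0.4400], [0.2182, -0.3102, 0.7277], [0.0000, 0.8143, -0.1015]], R = [[4.5826, 0.6547, 1.5275], [0.0000, 3.6839, -0.8143], [0.0000, 0.0000, 3.3172]]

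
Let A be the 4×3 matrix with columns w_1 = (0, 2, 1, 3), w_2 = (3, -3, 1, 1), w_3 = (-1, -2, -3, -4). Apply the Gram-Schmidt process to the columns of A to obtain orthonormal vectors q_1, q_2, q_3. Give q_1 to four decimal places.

w_1 = (0, 2, 1, 3); ‖w_1‖ = 3.7417, so q_1 = (0.0000, 0.5345, 0.2673, 0.8018).

q_1 = (0.0000, 0.5345, 0.2673, 0.8018)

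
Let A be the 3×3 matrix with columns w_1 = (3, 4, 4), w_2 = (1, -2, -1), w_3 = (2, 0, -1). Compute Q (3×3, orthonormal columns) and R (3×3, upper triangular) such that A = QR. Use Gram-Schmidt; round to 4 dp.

Q = [[0.4685, 0.8268, 0.3114], [0.6247, -0.5593, 0.5449], [0.6247, -0.0608, -0.7785]], R = [[6.4031, -1.4056, 0.3123], [0.0000, 2.0061, 1.7143], [0.0000, 0.0000, 1.4013]]

e_1 = w_1/‖w_1‖ = (3, 4, 4)/6.4031 = (0.4685, 0.6247, 0.6247).
r_{12} = e_1·w_2 = -1.4056.
u_2 = w_2 + 1.4056·e_1 = (1.6585, -1.1220, -0.1220).
‖u_2‖ = 2.0061, so e_2 = (0.8268, -0.5593, -0.0608).
r_{13} = e_1·w_3 = 0.3123; r_{23} = e_2·w_3 = 1.7143.
u_3 = w_3 − 0.3123·e_1 − 1.7143·e_2 = (0.4364, 0.7636, -1.0909).
‖u_3‖ = 1.4013, so e_3 = (0.3114, 0.5449, -0.7785).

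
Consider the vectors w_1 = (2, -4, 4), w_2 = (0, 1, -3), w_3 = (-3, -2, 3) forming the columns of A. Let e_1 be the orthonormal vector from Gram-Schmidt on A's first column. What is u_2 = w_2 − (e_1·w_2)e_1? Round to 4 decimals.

e_1 = w_1/‖w_1‖ = (2, -4, 4)/6.0000 = (0.3333, -0.6667, 0.6667).
r_{12} = e_1·w_2 = -2.6667.
u_2 = w_2 + 2.6667·e_1 = (0.8889, -0.7778, -1.2222).

u_2 = (0.8889, -0.7778, -1.2222)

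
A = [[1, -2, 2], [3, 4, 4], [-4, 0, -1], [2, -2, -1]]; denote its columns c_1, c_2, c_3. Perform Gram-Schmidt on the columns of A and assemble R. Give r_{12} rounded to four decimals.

e_1 = c_1/‖c_1‖ = (1, 3, -4, 2)/5.4772 = (0.1826, 0.5477, -0.7303, 0.3651).
r_{12} = e_1·c_2 = 1.0954.

r_{12} = 1.0954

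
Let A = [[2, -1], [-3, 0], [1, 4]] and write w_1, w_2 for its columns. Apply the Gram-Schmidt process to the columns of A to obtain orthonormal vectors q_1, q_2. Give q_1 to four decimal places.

q_1 = (0.5345, -0.8018, 0.2673)

w_1 = (2, -3, 1); ‖w_1‖ = 3.7417, so q_1 = (0.5345, -0.8018, 0.2673).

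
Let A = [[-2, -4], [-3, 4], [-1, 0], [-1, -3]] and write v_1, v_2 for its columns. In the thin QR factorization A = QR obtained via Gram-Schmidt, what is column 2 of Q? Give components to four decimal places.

v_1 = (-2, -3, -1, -1); ‖v_1‖ = 3.8730, so q_1 = (-0.5164, -0.7746, -0.2582, -0.2582).
q_1·v_2 = (-0.5164)·(-4) + (-0.7746)·4 + (-0.2582)·0 + (-0.2582)·(-3) = -0.2582.
u_2 = v_2 + 0.2582·q_1 = (-4.1333, 3.8000, -0.0667, -3.0667).
‖u_2‖ = 6.3979, so q_2 = (-0.6460, 0.5939, -0.0104, -0.4793).

q_2 = (-0.6460, 0.5939, -0.0104, -0.4793)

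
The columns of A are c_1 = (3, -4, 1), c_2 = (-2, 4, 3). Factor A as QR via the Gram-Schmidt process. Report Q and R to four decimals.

Q = [[0.5883, 0.0495], [-0.7845, 0.2770], [0.1961, 0.9596]], R = [[5.0990, -3.7262], [0.0000, 3.8879]]

c_1 = (3, -4, 1); ‖c_1‖ = 5.0990, so e_1 = (0.5883, -0.7845, 0.1961).
e_1·c_2 = 0.5883·(-2) + (-0.7845)·4 + 0.1961·3 = -3.7262.
u_2 = c_2 + 3.7262·e_1 = (0.1923, 1.0769, 3.7308).
‖u_2‖ = 3.8879, so e_2 = (0.0495, 0.2770, 0.9596).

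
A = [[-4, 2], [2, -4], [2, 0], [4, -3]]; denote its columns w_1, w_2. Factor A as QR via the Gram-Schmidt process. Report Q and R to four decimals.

Q = [[-0.6325, -0.2609], [0.3162, -0.8480], [0.3162, 0.4566], [0.6325, -0.0652]], R = [[6.3246, -4.4272], [0.0000, 3.0659]]

e_1 = w_1/‖w_1‖ = (-4, 2, 2, 4)/6.3246 = (-0.6325, 0.3162, 0.3162, 0.6325).
r_{12} = e_1·w_2 = -4.4272.
u_2 = w_2 + 4.4272·e_1 = (-0.8000, -2.6000, 1.4000, -0.2000).
‖u_2‖ = 3.0659, so e_2 = (-0.2609, -0.8480, 0.4566, -0.0652).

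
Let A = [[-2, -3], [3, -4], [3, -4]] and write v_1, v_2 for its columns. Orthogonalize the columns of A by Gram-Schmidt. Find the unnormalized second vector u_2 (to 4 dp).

u_2 = (-4.6364, -1.5455, -1.5455)

e_1 = v_1/‖v_1‖ = (-2, 3, 3)/4.6904 = (-0.4264, 0.6396, 0.6396).
r_{12} = e_1·v_2 = -3.8376.
u_2 = v_2 + 3.8376·e_1 = (-4.6364, -1.5455, -1.5455).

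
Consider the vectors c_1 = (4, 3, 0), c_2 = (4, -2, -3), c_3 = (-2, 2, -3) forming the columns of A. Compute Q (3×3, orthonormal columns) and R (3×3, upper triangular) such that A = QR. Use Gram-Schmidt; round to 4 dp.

Q = [[0.8000, 0.4800, -0.3600], [0.6000, -0.6400, 0.4800], [0.0000, -0.6000, -0.8000]], R = [[5.0000, 2.0000, -0.4000], [0.0000, 5.0000, -0.4400], [0.0000, 0.0000, 4.0800]]

e_1 = c_1/‖c_1‖ = (4, 3, 0)/5.0000 = (0.8000, 0.6000, 0.0000).
r_{12} = e_1·c_2 = 2.0000.
u_2 = c_2 − 2.0000·e_1 = (2.4000, -3.2000, -3.0000).
‖u_2‖ = 5.0000, so e_2 = (0.4800, -0.6400, -0.6000).
r_{13} = e_1·c_3 = -0.4000; r_{23} = e_2·c_3 = -0.4400.
u_3 = c_3 + 0.4000·e_1 + 0.4400·e_2 = (-1.4688, 1.9584, -3.2640).
‖u_3‖ = 4.0800, so e_3 = (-0.3600, 0.4800, -0.8000).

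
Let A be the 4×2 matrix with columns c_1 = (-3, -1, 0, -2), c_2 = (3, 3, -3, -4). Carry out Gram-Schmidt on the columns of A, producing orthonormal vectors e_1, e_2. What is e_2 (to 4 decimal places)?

e_2 = (0.3312, 0.4195, -0.4637, -0.7066)

c_1 = (-3, -1, 0, -2); ‖c_1‖ = 3.7417, so e_1 = (-0.8018, -0.2673, 0.0000, -0.5345).
e_1·c_2 = (-0.8018)·3 + (-0.2673)·3 + 0.0000·(-3) + (-0.5345)·(-4) = -1.0690.
u_2 = c_2 + 1.0690·e_1 = (2.1429, 2.7143, -3.0000, -4.5714).
‖u_2‖ = 6.4697, so e_2 = (0.3312, 0.4195, -0.4637, -0.7066).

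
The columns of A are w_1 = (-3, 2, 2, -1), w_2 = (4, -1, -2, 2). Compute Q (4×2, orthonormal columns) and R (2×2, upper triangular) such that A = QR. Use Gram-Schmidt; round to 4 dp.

Q = [[-0.7071, 0.4000], [0.4714, 0.7333], [0.4714, 0.1333], [-0.2357, 0.5333]], R = [[4.2426, -4.7140], [0.0000, 1.6667]]

q_1 = w_1/‖w_1‖ = (-3, 2, 2, -1)/4.2426 = (-0.7071, 0.4714, 0.4714, -0.2357).
r_{12} = q_1·w_2 = -4.7140.
u_2 = w_2 + 4.7140·q_1 = (0.6667, 1.2222, 0.2222, 0.8889).
‖u_2‖ = 1.6667, so q_2 = (0.4000, 0.7333, 0.1333, 0.5333).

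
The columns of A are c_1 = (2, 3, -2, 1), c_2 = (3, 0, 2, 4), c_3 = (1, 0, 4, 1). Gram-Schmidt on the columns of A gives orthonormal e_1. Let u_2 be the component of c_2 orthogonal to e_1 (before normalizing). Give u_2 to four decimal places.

e_1 = c_1/‖c_1‖ = (2, 3, -2, 1)/4.2426 = (0.4714, 0.7071, -0.4714, 0.2357).
r_{12} = e_1·c_2 = 1.4142.
u_2 = c_2 − 1.4142·e_1 = (2.3333, -1.0000, 2.6667, 3.6667).

u_2 = (2.3333, -1.0000, 2.6667, 3.6667)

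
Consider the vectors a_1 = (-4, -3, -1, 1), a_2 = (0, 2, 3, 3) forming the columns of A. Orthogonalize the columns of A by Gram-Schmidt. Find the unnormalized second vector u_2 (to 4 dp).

q_1 = a_1/‖a_1‖ = (-4, -3, -1, 1)/5.1962 = (-0.7698, -0.5774, -0.1925, 0.1925).
r_{12} = q_1·a_2 = -1.1547.
u_2 = a_2 + 1.1547·q_1 = (-0.8889, 1.3333, 2.7778, 3.2222).

u_2 = (-0.8889, 1.3333, 2.7778, 3.2222)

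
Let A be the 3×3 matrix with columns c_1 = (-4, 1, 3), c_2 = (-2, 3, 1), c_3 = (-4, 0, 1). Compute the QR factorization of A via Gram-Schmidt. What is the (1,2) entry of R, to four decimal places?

r_{12} = 2.7456

c_1 = (-4, 1, 3); ‖c_1‖ = 5.0990, so e_1 = (-0.7845, 0.1961, 0.5883).
r_{12} = e_1·c_2 = 2.7456.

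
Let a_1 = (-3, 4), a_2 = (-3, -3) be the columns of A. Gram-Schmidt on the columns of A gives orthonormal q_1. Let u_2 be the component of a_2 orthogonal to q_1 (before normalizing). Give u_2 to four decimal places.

u_2 = (-3.3600, -2.5200)

a_1 = (-3, 4); ‖a_1‖ = 5.0000, so q_1 = (-0.6000, 0.8000).
q_1·a_2 = (-0.6000)·(-3) + 0.8000·(-3) = -0.6000.
u_2 = a_2 + 0.6000·q_1 = (-3.3600, -2.5200).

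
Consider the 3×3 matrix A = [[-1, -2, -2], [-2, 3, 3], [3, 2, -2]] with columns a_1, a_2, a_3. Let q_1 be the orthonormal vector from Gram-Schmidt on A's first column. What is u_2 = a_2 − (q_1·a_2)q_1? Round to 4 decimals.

a_1 = (-1, -2, 3); ‖a_1‖ = 3.7417, so q_1 = (-0.2673, -0.5345, 0.8018).
q_1·a_2 = (-0.2673)·(-2) + (-0.5345)·3 + 0.8018·2 = 0.5345.
u_2 = a_2 − 0.5345·q_1 = (-1.8571, 3.2857, 1.5714).

u_2 = (-1.8571, 3.2857, 1.5714)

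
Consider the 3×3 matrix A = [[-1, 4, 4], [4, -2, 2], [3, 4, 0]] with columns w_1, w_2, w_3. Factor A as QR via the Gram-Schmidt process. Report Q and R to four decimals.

w_1 = (-1, 4, 3); ‖w_1‖ = 5.0990, so q_1 = (-0.1961, 0.7845, 0.5883).
q_1·w_2 = (-0.1961)·4 + 0.7845·(-2) + 0.5883·4 = 0.0000.
u_2 = w_2 + 0.0000·q_1 = (4.0000, -2.0000, 4.0000).
‖u_2‖ = 6.0000, so q_2 = (0.6667, -0.3333, 0.6667).
q_1·w_3 = (-0.1961)·4 + 0.7845·2 + 0.5883·0 = 0.7845; q_2·w_3 = 0.6667·4 + (-0.3333)·2 + 0.6667·0 = 2.0000.
u_3 = w_3 − 0.7845·q_1 − 2.0000·q_2 = (2.8205, 2.0513, -1.7949).
‖u_3‖ = 3.9223, so q_3 = (0.7191, 0.5230, -0.4576).

Q = [[-0.1961, 0.6667, 0.7191], [0.7845, -0.3333, 0.5230], [0.5883, 0.6667, -0.4576]], R = [[5.0990, 0.0000, 0.7845], [0.0000, 6.0000, 2.0000], [0.0000, 0.0000, 3.9223]]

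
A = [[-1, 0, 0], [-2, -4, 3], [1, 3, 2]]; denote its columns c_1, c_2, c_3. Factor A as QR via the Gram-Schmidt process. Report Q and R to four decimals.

e_1 = c_1/‖c_1‖ = (-1, -2, 1)/2.4495 = (-0.4082, -0.8165, 0.4082).
r_{12} = e_1·c_2 = 4.4907.
u_2 = c_2 − 4.4907·e_1 = (1.8333, -0.3333, 1.1667).
‖u_2‖ = 2.1985, so e_2 = (0.8339, -0.1516, 0.5307).
r_{13} = e_1·c_3 = -1.6330; r_{23} = e_2·c_3 = 0.6065.
u_3 = c_3 + 1.6330·e_1 − 0.6065·e_2 = (-1.1724, 1.7586, 2.3448).
‖u_3‖ = 3.1568, so e_3 = (-0.3714, 0.5571, 0.7428).

Q = [[-0.4082, 0.8339, -0.3714], [-0.8165, -0.1516, 0.5571], [0.4082, 0.5307, 0.7428]], R = [[2.4495, 4.4907, -1.6330], [0.0000, 2.1985, 0.6065], [0.0000, 0.0000, 3.1568]]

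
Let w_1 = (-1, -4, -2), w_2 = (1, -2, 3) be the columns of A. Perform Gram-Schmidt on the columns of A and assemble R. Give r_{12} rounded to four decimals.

r_{12} = 0.2182

q_1 = w_1/‖w_1‖ = (-1, -4, -2)/4.5826 = (-0.2182, -0.8729, -0.4364).
r_{12} = q_1·w_2 = 0.2182.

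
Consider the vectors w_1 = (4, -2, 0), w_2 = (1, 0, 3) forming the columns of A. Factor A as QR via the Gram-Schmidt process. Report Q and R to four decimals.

e_1 = w_1/‖w_1‖ = (4, -2, 0)/4.4721 = (0.8944, -0.4472, 0.0000).
r_{12} = e_1·w_2 = 0.8944.
u_2 = w_2 − 0.8944·e_1 = (0.2000, 0.4000, 3.0000).
‖u_2‖ = 3.0332, so e_2 = (0.0659, 0.1319, 0.9891).

Q = [[0.8944, 0.0659], [-0.4472, 0.1319], [0.0000, 0.9891]], R = [[4.4721, 0.8944], [0.0000, 3.0332]]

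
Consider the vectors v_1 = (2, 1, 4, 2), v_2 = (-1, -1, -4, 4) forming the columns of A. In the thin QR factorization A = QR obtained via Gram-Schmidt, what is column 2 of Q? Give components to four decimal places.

q_2 = (-0.0222, -0.1037, -0.4148, 0.9037)

v_1 = (2, 1, 4, 2); ‖v_1‖ = 5.0000, so q_1 = (0.4000, 0.2000, 0.8000, 0.4000).
q_1·v_2 = 0.4000·(-1) + 0.2000·(-1) + 0.8000·(-4) + 0.4000·4 = -2.2000.
u_2 = v_2 + 2.2000·q_1 = (-0.1200, -0.5600, -2.2400, 4.8800).
‖u_2‖ = 5.4000, so q_2 = (-0.0222, -0.1037, -0.4148, 0.9037).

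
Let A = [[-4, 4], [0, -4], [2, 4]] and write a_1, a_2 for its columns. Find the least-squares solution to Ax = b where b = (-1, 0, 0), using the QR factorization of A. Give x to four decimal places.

x = (0.1786, -0.0536)

a_1 = (-4, 0, 2); ‖a_1‖ = 4.4721, so e_1 = (-0.8944, 0.0000, 0.4472).
e_1·a_2 = (-0.8944)·4 + 0.0000·(-4) + 0.4472·4 = -1.7889.
u_2 = a_2 + 1.7889·e_1 = (2.4000, -4.0000, 4.8000).
‖u_2‖ = 6.6933, so e_2 = (0.3586, -0.5976, 0.7171).
Qᵀb = (0.8944, -0.3586).
Back-substitute: x_2 = -0.3586/6.6933 = -0.0536.
x_1 = (0.8944 + 1.7889·(-0.0536))/4.4721 = 0.1786.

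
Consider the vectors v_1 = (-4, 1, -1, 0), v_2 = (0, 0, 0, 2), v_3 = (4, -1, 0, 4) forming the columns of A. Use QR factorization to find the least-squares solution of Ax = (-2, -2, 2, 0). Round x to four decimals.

x = (-2.0000, 4.7059, -2.3529)

v_1 = (-4, 1, -1, 0); ‖v_1‖ = 4.2426, so q_1 = (-0.9428, 0.2357, -0.2357, 0.0000).
q_1·v_2 = (-0.9428)·0 + 0.2357·0 + (-0.2357)·0 + 0.0000·2 = 0.0000.
u_2 = v_2 + 0.0000·q_1 = (0.0000, 0.0000, 0.0000, 2.0000).
‖u_2‖ = 2.0000, so q_2 = (0.0000, 0.0000, 0.0000, 1.0000).
q_1·v_3 = (-0.9428)·4 + 0.2357·(-1) + (-0.2357)·0 + 0.0000·4 = -4.0069; q_2·v_3 = 0.0000·4 + 0.0000·(-1) + 0.0000·0 + 1.0000·4 = 4.0000.
u_3 = v_3 + 4.0069·q_1 − 4.0000·q_2 = (0.2222, -0.0556, -0.9444, 0.0000).
‖u_3‖ = 0.9718, so q_3 = (0.2287, -0.0572, -0.9718, 0.0000).
Qᵀb = (0.9428, 0.0000, -2.2866).
Back-substitute: x_3 = -2.2866/0.9718 = -2.3529.
x_2 = (0.0000 − 4.0000·(-2.3529))/2.0000 = 4.7059.
x_1 = (0.9428 + 0.0000·4.7059 + 4.0069·(-2.3529))/4.2426 = -2.0000.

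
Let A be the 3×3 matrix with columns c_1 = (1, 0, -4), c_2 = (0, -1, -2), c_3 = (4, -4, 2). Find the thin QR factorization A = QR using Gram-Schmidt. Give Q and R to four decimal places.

Q = [[0.2425, -0.4234, 0.8729], [0.0000, -0.8997, -0.4364], [-0.9701, -0.1059, 0.2182]], R = [[4.1231, 1.9403, -0.9701], [0.0000, 1.1114, 1.6936], [0.0000, 0.0000, 5.6737]]

c_1 = (1, 0, -4); ‖c_1‖ = 4.1231, so q_1 = (0.2425, 0.0000, -0.9701).
q_1·c_2 = 0.2425·0 + 0.0000·(-1) + (-0.9701)·(-2) = 1.9403.
u_2 = c_2 − 1.9403·q_1 = (-0.4706, -1.0000, -0.1176).
‖u_2‖ = 1.1114, so q_2 = (-0.4234, -0.8997, -0.1059).
q_1·c_3 = 0.2425·4 + 0.0000·(-4) + (-0.9701)·2 = -0.9701; q_2·c_3 = (-0.4234)·4 + (-0.8997)·(-4) + (-0.1059)·2 = 1.6936.
u_3 = c_3 + 0.9701·q_1 − 1.6936·q_2 = (4.9524, -2.4762, 1.2381).
‖u_3‖ = 5.6737, so q_3 = (0.8729, -0.4364, 0.2182).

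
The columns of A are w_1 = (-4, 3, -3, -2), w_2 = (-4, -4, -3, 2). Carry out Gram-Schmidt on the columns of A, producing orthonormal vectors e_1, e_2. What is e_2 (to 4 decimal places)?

e_2 = (-0.4662, -0.7195, -0.3497, 0.3778)

w_1 = (-4, 3, -3, -2); ‖w_1‖ = 6.1644, so e_1 = (-0.6489, 0.4867, -0.4867, -0.3244).
e_1·w_2 = (-0.6489)·(-4) + 0.4867·(-4) + (-0.4867)·(-3) + (-0.3244)·2 = 1.4600.
u_2 = w_2 − 1.4600·e_1 = (-3.0526, -4.7105, -2.2895, 2.4737).
‖u_2‖ = 6.5474, so e_2 = (-0.4662, -0.7195, -0.3497, 0.3778).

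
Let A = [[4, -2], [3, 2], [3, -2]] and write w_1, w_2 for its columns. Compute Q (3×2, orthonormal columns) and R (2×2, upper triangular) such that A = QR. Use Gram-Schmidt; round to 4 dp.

w_1 = (4, 3, 3); ‖w_1‖ = 5.8310, so e_1 = (0.6860, 0.5145, 0.5145).
e_1·w_2 = 0.6860·(-2) + 0.5145·2 + 0.5145·(-2) = -1.3720.
u_2 = w_2 + 1.3720·e_1 = (-1.0588, 2.7059, -1.2941).
‖u_2‖ = 3.1808, so e_2 = (-0.3329, 0.8507, -0.4068).

Q = [[0.6860, -0.3329], [0.5145, 0.8507], [0.5145, -0.4068]], R = [[5.8310, -1.3720], [0.0000, 3.1808]]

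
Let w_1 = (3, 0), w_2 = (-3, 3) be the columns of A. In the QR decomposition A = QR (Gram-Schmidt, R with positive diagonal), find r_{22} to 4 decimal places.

w_1 = (3, 0); ‖w_1‖ = 3.0000, so e_1 = (1.0000, 0.0000).
e_1·w_2 = 1.0000·(-3) + 0.0000·3 = -3.0000.
u_2 = w_2 + 3.0000·e_1 = (0.0000, 3.0000).
r_{22} = ‖u_2‖ = 3.0000.

r_{22} = 3.0000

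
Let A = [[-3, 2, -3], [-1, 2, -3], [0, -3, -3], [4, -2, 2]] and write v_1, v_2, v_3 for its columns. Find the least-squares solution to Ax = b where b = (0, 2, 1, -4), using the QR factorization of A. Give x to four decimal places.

v_1 = (-3, -1, 0, 4); ‖v_1‖ = 5.0990, so e_1 = (-0.5883, -0.1961, 0.0000, 0.7845).
e_1·v_2 = (-0.5883)·2 + (-0.1961)·2 + 0.0000·(-3) + 0.7845·(-2) = -3.1379.
u_2 = v_2 + 3.1379·e_1 = (0.1538, 1.3846, -3.0000, 0.4615).
‖u_2‖ = 3.3397, so e_2 = (0.0461, 0.4146, -0.8983, 0.1382).
e_1·v_3 = (-0.5883)·(-3) + (-0.1961)·(-3) + 0.0000·(-3) + 0.7845·2 = 3.9223; e_2·v_3 = 0.0461·(-3) + 0.4146·(-3) + (-0.8983)·(-3) + 0.1382·2 = 1.5893.
u_3 = v_3 − 3.9223·e_1 − 1.5893·e_2 = (-0.7655, -2.8897, -1.5724, -1.2966).
‖u_3‖ = 3.6180, so e_3 = (-0.2116, -0.7987, -0.4346, -0.3584).
Qᵀb = (-3.5301, -0.6219, -0.5985).
Back-substitute: x_3 = -0.5985/3.6180 = -0.1654.
x_2 = (-0.6219 − 1.5893·(-0.1654))/3.3397 = -0.1075.
x_1 = (-3.5301 + 3.1379·(-0.1075) − 3.9223·(-0.1654))/5.0990 = -0.6312.

x = (-0.6312, -0.1075, -0.1654)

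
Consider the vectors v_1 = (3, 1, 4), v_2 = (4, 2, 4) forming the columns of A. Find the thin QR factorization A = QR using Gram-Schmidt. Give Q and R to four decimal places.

Q = [[0.5883, 0.4576], [0.1961, 0.7191], [0.7845, -0.5230]], R = [[5.0990, 5.8835], [0.0000, 1.1767]]

q_1 = v_1/‖v_1‖ = (3, 1, 4)/5.0990 = (0.5883, 0.1961, 0.7845).
r_{12} = q_1·v_2 = 5.8835.
u_2 = v_2 − 5.8835·q_1 = (0.5385, 0.8462, -0.6154).
‖u_2‖ = 1.1767, so q_2 = (0.4576, 0.7191, -0.5230).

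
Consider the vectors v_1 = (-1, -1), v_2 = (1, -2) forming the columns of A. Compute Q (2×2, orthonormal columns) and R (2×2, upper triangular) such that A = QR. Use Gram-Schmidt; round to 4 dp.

q_1 = v_1/‖v_1‖ = (-1, -1)/1.4142 = (-0.7071, -0.7071).
r_{12} = q_1·v_2 = 0.7071.
u_2 = v_2 − 0.7071·q_1 = (1.5000, -1.5000).
‖u_2‖ = 2.1213, so q_2 = (0.7071, -0.7071).

Q = [[-0.7071, 0.7071], [-0.7071, -0.7071]], R = [[1.4142, 0.7071], [0.0000, 2.1213]]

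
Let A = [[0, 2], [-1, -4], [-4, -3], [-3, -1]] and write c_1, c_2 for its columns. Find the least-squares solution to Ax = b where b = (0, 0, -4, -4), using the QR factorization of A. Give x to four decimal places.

c_1 = (0, -1, -4, -3); ‖c_1‖ = 5.0990, so q_1 = (0.0000, -0.1961, -0.7845, -0.5883).
q_1·c_2 = 0.0000·2 + (-0.1961)·(-4) + (-0.7845)·(-3) + (-0.5883)·(-1) = 3.7262.
u_2 = c_2 − 3.7262·q_1 = (2.0000, -3.2692, -0.0769, 1.1923).
‖u_2‖ = 4.0144, so q_2 = (0.4982, -0.8144, -0.0192, 0.2970).
Qᵀb = (5.4913, -1.1114).
Back-substitute: x_2 = -1.1114/4.0144 = -0.2768.
x_1 = (5.4913 − 3.7262·(-0.2768))/5.0990 = 1.2792.

x = (1.2792, -0.2768)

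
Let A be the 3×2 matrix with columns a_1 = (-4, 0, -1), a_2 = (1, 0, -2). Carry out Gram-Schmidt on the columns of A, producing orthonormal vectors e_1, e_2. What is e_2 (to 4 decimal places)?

e_2 = (0.2425, 0.0000, -0.9701)

e_1 = a_1/‖a_1‖ = (-4, 0, -1)/4.1231 = (-0.9701, 0.0000, -0.2425).
r_{12} = e_1·a_2 = -0.4851.
u_2 = a_2 + 0.4851·e_1 = (0.5294, 0.0000, -2.1176).
‖u_2‖ = 2.1828, so e_2 = (0.2425, 0.0000, -0.9701).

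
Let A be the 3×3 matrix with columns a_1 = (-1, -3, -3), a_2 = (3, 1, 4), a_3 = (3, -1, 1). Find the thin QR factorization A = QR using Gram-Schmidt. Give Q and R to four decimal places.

a_1 = (-1, -3, -3); ‖a_1‖ = 4.3589, so e_1 = (-0.2294, -0.6882, -0.6882).
e_1·a_2 = (-0.2294)·3 + (-0.6882)·1 + (-0.6882)·4 = -4.1295.
u_2 = a_2 + 4.1295·e_1 = (2.0526, -1.8421, 1.1579).
‖u_2‖ = 2.9912, so e_2 = (0.6862, -0.6158, 0.3871).
e_1·a_3 = (-0.2294)·3 + (-0.6882)·(-1) + (-0.6882)·1 = -0.6882; e_2·a_3 = 0.6862·3 + (-0.6158)·(-1) + 0.3871·1 = 3.0616.
u_3 = a_3 + 0.6882·e_1 − 3.0616·e_2 = (0.7412, 0.4118, -0.6588).
‖u_3‖ = 1.0738, so e_3 = (0.6903, 0.3835, -0.6136).

Q = [[-0.2294, 0.6862, 0.6903], [-0.6882, -0.6158, 0.3835], [-0.6882, 0.3871, -0.6136]], R = [[4.3589, -4.1295, -0.6882], [0.0000, 2.9912, 3.0616], [0.0000, 0.0000, 1.0738]]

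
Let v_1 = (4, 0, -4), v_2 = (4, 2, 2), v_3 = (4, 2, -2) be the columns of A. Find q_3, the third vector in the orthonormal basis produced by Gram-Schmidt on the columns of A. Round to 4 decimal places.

q_3 = (-0.3015, 0.9045, -0.3015)

v_1 = (4, 0, -4); ‖v_1‖ = 5.6569, so q_1 = (0.7071, 0.0000, -0.7071).
q_1·v_2 = 0.7071·4 + 0.0000·2 + (-0.7071)·2 = 1.4142.
u_2 = v_2 − 1.4142·q_1 = (3.0000, 2.0000, 3.0000).
‖u_2‖ = 4.6904, so q_2 = (0.6396, 0.4264, 0.6396).
q_1·v_3 = 0.7071·4 + 0.0000·2 + (-0.7071)·(-2) = 4.2426; q_2·v_3 = 0.6396·4 + 0.4264·2 + 0.6396·(-2) = 2.1320.
u_3 = v_3 − 4.2426·q_1 − 2.1320·q_2 = (-0.3636, 1.0909, -0.3636).
‖u_3‖ = 1.2060, so q_3 = (-0.3015, 0.9045, -0.3015).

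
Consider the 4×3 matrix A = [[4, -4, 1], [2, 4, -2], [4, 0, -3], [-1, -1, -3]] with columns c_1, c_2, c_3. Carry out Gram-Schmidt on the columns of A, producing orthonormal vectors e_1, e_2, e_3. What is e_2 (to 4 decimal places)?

e_2 = (-0.5763, 0.7779, 0.1345, -0.2113)

c_1 = (4, 2, 4, -1); ‖c_1‖ = 6.0828, so e_1 = (0.6576, 0.3288, 0.6576, -0.1644).
e_1·c_2 = 0.6576·(-4) + 0.3288·4 + 0.6576·0 + (-0.1644)·(-1) = -1.1508.
u_2 = c_2 + 1.1508·e_1 = (-3.2432, 4.3784, 0.7568, -1.1892).
‖u_2‖ = 5.6281, so e_2 = (-0.5763, 0.7779, 0.1345, -0.2113).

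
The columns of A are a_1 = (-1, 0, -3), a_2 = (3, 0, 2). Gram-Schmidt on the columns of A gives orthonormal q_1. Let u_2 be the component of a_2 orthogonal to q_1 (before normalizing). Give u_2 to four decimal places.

a_1 = (-1, 0, -3); ‖a_1‖ = 3.1623, so q_1 = (-0.3162, 0.0000, -0.9487).
q_1·a_2 = (-0.3162)·3 + 0.0000·0 + (-0.9487)·2 = -2.8460.
u_2 = a_2 + 2.8460·q_1 = (2.1000, 0.0000, -0.7000).

u_2 = (2.1000, 0.0000, -0.7000)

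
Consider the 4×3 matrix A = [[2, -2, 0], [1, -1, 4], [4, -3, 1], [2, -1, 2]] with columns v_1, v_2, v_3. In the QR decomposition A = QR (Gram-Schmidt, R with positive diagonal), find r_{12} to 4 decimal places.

r_{12} = -3.8000

e_1 = v_1/‖v_1‖ = (2, 1, 4, 2)/5.0000 = (0.4000, 0.2000, 0.8000, 0.4000).
r_{12} = e_1·v_2 = -3.8000.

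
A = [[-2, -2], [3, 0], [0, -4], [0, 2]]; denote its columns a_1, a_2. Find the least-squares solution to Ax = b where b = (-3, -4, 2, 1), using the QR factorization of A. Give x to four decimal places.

q_1 = a_1/‖a_1‖ = (-2, 3, 0, 0)/3.6056 = (-0.5547, 0.8321, 0.0000, 0.0000).
r_{12} = q_1·a_2 = 1.1094.
u_2 = a_2 − 1.1094·q_1 = (-1.3846, -0.9231, -4.0000, 2.0000).
‖u_2‖ = 4.7717, so q_2 = (-0.2902, -0.1934, -0.8383, 0.4191).
Qᵀb = (-1.6641, 0.3869).
Back-substitute: x_2 = 0.3869/4.7717 = 0.0811.
x_1 = (-1.6641 − 1.1094·0.0811)/3.6056 = -0.4865.

x = (-0.4865, 0.0811)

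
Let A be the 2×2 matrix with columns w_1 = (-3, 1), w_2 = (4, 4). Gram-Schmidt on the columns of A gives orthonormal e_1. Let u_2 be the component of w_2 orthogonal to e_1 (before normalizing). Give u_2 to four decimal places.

w_1 = (-3, 1); ‖w_1‖ = 3.1623, so e_1 = (-0.9487, 0.3162).
e_1·w_2 = (-0.9487)·4 + 0.3162·4 = -2.5298.
u_2 = w_2 + 2.5298·e_1 = (1.6000, 4.8000).

u_2 = (1.6000, 4.8000)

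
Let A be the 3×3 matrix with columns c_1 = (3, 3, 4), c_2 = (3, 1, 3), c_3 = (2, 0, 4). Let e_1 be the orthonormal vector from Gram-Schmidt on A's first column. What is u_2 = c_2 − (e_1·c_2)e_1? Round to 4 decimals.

u_2 = (0.8824, -1.1176, 0.1765)

c_1 = (3, 3, 4); ‖c_1‖ = 5.8310, so e_1 = (0.5145, 0.5145, 0.6860).
e_1·c_2 = 0.5145·3 + 0.5145·1 + 0.6860·3 = 4.1160.
u_2 = c_2 − 4.1160·e_1 = (0.8824, -1.1176, 0.1765).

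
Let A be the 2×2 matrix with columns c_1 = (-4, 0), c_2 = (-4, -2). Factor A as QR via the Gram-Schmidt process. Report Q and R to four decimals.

c_1 = (-4, 0); ‖c_1‖ = 4.0000, so e_1 = (-1.0000, 0.0000).
e_1·c_2 = (-1.0000)·(-4) + 0.0000·(-2) = 4.0000.
u_2 = c_2 − 4.0000·e_1 = (0.0000, -2.0000).
‖u_2‖ = 2.0000, so e_2 = (0.0000, -1.0000).

Q = [[-1.0000, 0.0000], [0.0000, -1.0000]], R = [[4.0000, 4.0000], [0.0000, 2.0000]]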